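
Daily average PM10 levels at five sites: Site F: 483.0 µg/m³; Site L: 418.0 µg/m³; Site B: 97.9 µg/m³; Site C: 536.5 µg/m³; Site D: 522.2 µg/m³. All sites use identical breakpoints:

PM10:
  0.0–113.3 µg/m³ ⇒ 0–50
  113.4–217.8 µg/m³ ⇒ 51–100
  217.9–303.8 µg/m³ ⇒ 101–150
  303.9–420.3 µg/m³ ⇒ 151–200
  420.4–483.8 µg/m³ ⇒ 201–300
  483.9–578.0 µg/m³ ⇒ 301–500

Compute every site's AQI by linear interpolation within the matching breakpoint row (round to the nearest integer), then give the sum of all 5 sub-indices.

Site F: 483.0 lies in 420.4–483.8, so I_lo=201, I_hi=300, C_lo=420.4, C_hi=483.8.
(300−201)/(483.8−420.4) × (483.0−420.4) + 201 = 99/63.4 × 62.6 + 201 ≈ 298.75 → 299.
Site L 418.0: bracket 303.9–420.3 → index 151–200; slope 49/116.4, offset 114.1.
AQI = 151 + 49/116.4·114.1 ≈ 199.03 ⇒ 199.
Site B: row 0.0–113.3 (AQI 0–50). (50−0)·(97.9−0.0)/(113.3−0.0) + 0 = 50·97.9/113.3 + 0 ≈ 43.20 → 43.
Site C: 536.5 ∈ [483.9, 578.0] ↔ index [301, 500].
301 + (536.5−483.9)·(500−301)/(578.0−483.9) = 301 + 52.6·199/94.1 ≈ 412.24, so AQI = 412.
Site D: 522.2 ∈ [483.9, 578.0] ↔ index [301, 500].
301 + (522.2−483.9)·(500−301)/(578.0−483.9) = 301 + 38.3·199/94.1 ≈ 382.00, so AQI = 382.
AQIs: Site F=299, Site L=199, Site B=43, Site C=412, Site D=382. Sum = 299 + 199 + 43 + 412 + 382 = 1335.

1335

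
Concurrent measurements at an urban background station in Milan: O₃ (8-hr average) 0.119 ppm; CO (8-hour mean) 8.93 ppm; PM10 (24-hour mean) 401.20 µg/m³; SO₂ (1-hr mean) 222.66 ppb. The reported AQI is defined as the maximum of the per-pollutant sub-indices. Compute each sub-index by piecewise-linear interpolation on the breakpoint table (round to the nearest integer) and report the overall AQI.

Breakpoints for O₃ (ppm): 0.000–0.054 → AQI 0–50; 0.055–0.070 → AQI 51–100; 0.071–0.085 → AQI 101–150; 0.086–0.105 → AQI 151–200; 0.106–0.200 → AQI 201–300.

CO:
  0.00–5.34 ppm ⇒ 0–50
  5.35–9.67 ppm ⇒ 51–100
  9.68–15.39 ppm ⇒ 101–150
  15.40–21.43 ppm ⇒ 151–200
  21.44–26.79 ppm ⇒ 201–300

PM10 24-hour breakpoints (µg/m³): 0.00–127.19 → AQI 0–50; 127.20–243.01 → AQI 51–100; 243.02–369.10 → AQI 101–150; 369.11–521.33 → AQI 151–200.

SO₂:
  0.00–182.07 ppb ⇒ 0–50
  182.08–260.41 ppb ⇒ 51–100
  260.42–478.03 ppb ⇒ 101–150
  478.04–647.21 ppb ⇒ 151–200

215

O₃: row 0.106–0.200 (AQI 201–300). (300−201)·(0.119−0.106)/(0.200−0.106) + 201 = 99·0.013/0.094 + 201 ≈ 214.69 → 215.
CO: 8.93 lies in 5.35–9.67, so I_lo=51, I_hi=100, C_lo=5.35, C_hi=9.67.
(100−51)/(9.67−5.35) × (8.93−5.35) + 51 = 49/4.32 × 3.58 + 51 ≈ 91.61 → 92.
PM10: row 369.11–521.33 (AQI 151–200). (200−151)·(401.20−369.11)/(521.33−369.11) + 151 = 49·32.09/152.22 + 151 ≈ 161.33 → 161.
SO₂: 222.66 lies in 182.08–260.41, so I_lo=51, I_hi=100, C_lo=182.08, C_hi=260.41.
(100−51)/(260.41−182.08) × (222.66−182.08) + 51 = 49/78.33 × 40.58 + 51 ≈ 76.39 → 76.
Sub-indices: O₃→215, CO→92, PM10→161, SO₂→76. Overall AQI = max = 215; dominant pollutant is O₃.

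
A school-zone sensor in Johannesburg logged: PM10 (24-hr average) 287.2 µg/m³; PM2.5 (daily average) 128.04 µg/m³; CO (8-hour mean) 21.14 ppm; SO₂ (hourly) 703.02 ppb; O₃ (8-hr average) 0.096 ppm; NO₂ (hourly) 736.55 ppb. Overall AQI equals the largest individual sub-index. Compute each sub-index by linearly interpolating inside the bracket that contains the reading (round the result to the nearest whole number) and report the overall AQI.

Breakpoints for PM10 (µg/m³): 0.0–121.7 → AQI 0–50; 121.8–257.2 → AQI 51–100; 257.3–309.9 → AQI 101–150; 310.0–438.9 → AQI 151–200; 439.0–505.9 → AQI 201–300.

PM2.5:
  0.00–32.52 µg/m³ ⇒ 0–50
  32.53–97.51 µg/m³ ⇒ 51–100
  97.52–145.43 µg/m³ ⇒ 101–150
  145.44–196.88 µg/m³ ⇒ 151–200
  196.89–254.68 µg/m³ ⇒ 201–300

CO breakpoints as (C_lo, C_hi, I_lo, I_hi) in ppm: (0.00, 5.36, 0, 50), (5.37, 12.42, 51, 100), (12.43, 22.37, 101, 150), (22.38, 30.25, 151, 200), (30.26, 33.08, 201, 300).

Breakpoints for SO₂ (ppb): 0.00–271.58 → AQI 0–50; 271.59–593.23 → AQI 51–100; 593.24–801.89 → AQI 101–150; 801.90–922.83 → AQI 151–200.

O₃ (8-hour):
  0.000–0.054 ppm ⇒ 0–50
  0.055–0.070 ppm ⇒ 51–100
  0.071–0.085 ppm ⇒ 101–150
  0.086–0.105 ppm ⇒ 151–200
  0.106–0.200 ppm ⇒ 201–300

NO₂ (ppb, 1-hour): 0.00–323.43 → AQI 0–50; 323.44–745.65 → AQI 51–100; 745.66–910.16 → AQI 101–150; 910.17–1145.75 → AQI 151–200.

PM10 287.2: bracket 257.3–309.9 → index 101–150; slope 49/52.6, offset 29.9.
AQI = 101 + 49/52.6·29.9 ≈ 128.85 ⇒ 129.
PM2.5: 128.04 ∈ [97.52, 145.43] ↔ index [101, 150].
101 + (128.04−97.52)·(150−101)/(145.43−97.52) = 101 + 30.52·49/47.91 ≈ 132.21, so AQI = 132.
CO: 21.14 ∈ [12.43, 22.37] ↔ index [101, 150].
101 + (21.14−12.43)·(150−101)/(22.37−12.43) = 101 + 8.71·49/9.94 ≈ 143.94, so AQI = 144.
SO₂ 703.02: bracket 593.24–801.89 → index 101–150; slope 49/208.65, offset 109.78.
AQI = 101 + 49/208.65·109.78 ≈ 126.78 ⇒ 127.
O₃: 0.096 lies in 0.086–0.105, so I_lo=151, I_hi=200, C_lo=0.086, C_hi=0.105.
(200−151)/(0.105−0.086) × (0.096−0.086) + 151 = 49/0.019 × 0.010 + 151 ≈ 176.79 → 177.
NO₂ 736.55: bracket 323.44–745.65 → index 51–100; slope 49/422.21, offset 413.11.
AQI = 51 + 49/422.21·413.11 ≈ 98.94 ⇒ 99.
Sub-indices: PM10→129, PM2.5→132, CO→144, SO₂→127, O₃→177, NO₂→99. Overall AQI = max = 177; dominant pollutant is O₃.

177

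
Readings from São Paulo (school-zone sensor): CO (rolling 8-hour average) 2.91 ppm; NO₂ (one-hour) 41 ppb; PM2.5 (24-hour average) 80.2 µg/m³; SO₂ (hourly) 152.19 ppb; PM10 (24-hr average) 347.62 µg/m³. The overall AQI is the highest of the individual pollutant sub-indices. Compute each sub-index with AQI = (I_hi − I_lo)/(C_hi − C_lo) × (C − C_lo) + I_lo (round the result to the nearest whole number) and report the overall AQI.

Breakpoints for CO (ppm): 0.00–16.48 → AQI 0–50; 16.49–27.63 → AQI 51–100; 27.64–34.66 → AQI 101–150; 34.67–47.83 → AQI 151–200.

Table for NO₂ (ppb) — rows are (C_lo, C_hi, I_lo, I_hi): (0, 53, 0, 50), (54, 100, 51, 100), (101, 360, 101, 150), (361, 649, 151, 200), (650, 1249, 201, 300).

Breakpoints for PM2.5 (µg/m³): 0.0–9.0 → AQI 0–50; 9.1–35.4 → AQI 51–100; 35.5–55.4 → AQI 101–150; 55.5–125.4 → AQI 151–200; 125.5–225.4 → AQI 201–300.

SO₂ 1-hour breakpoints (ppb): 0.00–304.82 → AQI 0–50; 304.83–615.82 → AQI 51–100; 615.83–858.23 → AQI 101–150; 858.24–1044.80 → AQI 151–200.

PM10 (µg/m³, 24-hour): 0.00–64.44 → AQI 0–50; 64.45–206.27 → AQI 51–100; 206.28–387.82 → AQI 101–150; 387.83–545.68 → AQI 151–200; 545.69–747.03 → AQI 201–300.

CO: 2.91 lies in 0.00–16.48, so I_lo=0, I_hi=50, C_lo=0.00, C_hi=16.48.
(50−0)/(16.48−0.00) × (2.91−0.00) + 0 = 50/16.48 × 2.91 + 0 ≈ 8.83 → 9.
NO₂: 41 ∈ [0, 53] ↔ index [0, 50].
0 + (41−0)·(50−0)/(53−0) = 0 + 41·50/53 ≈ 38.68, so AQI = 39.
PM2.5 80.2: bracket 55.5–125.4 → index 151–200; slope 49/69.9, offset 24.7.
AQI = 151 + 49/69.9·24.7 ≈ 168.31 ⇒ 168.
SO₂ 152.19: bracket 0.00–304.82 → index 0–50; slope 50/304.82, offset 152.19.
AQI = 0 + 50/304.82·152.19 ≈ 24.96 ⇒ 25.
PM10: 347.62 ∈ [206.28, 387.82] ↔ index [101, 150].
101 + (347.62−206.28)·(150−101)/(387.82−206.28) = 101 + 141.34·49/181.54 ≈ 139.15, so AQI = 139.
Sub-indices: CO→9, NO₂→39, PM2.5→168, SO₂→25, PM10→139. Overall AQI = max = 168; dominant pollutant is PM2.5.

168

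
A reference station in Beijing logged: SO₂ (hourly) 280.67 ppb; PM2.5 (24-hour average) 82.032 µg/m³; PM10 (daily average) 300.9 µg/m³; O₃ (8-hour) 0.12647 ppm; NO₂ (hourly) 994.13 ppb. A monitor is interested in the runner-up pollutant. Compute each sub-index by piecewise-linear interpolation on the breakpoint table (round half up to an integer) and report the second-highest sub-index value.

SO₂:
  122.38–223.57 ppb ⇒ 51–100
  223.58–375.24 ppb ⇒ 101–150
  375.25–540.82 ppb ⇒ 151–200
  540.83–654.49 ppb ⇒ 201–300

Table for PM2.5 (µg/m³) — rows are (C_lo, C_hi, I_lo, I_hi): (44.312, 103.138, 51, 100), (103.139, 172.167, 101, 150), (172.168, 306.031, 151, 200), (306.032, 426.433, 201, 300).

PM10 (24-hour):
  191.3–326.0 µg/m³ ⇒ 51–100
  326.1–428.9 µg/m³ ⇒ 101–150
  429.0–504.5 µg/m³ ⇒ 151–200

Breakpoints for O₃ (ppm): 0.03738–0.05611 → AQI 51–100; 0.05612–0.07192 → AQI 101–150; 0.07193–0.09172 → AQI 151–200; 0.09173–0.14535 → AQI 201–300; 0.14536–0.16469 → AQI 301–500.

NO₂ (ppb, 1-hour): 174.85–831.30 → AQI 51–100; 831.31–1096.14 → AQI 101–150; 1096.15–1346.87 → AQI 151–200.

SO₂: 280.67 ∈ [223.58, 375.24] ↔ index [101, 150].
101 + (280.67−223.58)·(150−101)/(375.24−223.58) = 101 + 57.09·49/151.66 ≈ 119.45, so AQI = 119.
PM2.5: 82.032 lies in 44.312–103.138, so I_lo=51, I_hi=100, C_lo=44.312, C_hi=103.138.
(100−51)/(103.138−44.312) × (82.032−44.312) + 51 = 49/58.826 × 37.720 + 51 ≈ 82.42 → 82.
PM10 300.9: bracket 191.3–326.0 → index 51–100; slope 49/134.7, offset 109.6.
AQI = 51 + 49/134.7·109.6 ≈ 90.87 ⇒ 91.
O₃: 0.12647 ∈ [0.09173, 0.14535] ↔ index [201, 300].
201 + (0.12647−0.09173)·(300−201)/(0.14535−0.09173) = 201 + 0.03474·99/0.05362 ≈ 265.14, so AQI = 265.
NO₂: row 831.31–1096.14 (AQI 101–150). (150−101)·(994.13−831.31)/(1096.14−831.31) + 101 = 49·162.82/264.83 + 101 ≈ 131.13 → 131.
Sub-indices: SO₂→119, PM2.5→82, PM10→91, O₃→265, NO₂→131. Ranked high→low: 265, 131, 119, 91, 82. Second-highest sub-index = 131.

131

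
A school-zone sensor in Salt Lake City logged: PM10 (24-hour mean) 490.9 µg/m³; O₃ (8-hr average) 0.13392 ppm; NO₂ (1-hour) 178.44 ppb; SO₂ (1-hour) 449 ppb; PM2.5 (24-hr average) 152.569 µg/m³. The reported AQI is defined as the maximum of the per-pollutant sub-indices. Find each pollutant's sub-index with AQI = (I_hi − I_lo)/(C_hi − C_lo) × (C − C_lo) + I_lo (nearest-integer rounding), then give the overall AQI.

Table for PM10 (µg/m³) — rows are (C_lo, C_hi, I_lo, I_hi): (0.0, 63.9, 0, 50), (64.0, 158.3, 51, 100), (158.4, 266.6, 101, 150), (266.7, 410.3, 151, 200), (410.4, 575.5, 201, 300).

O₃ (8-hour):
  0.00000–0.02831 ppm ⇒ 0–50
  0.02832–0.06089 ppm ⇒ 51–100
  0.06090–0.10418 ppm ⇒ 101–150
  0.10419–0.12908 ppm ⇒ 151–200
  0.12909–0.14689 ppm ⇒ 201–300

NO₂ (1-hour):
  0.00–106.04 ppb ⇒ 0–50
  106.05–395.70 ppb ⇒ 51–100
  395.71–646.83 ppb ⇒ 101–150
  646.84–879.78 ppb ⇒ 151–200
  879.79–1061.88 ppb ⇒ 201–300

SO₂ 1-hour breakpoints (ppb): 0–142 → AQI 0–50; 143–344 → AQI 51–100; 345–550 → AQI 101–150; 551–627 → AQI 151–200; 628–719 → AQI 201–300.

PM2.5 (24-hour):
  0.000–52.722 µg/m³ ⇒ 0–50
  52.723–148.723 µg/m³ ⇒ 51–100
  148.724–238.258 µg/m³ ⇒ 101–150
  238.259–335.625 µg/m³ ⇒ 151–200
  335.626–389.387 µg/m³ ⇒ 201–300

PM10: 490.9 ∈ [410.4, 575.5] ↔ index [201, 300].
201 + (490.9−410.4)·(300−201)/(575.5−410.4) = 201 + 80.5·99/165.1 ≈ 249.27, so AQI = 249.
O₃: 0.13392 lies in 0.12909–0.14689, so I_lo=201, I_hi=300, C_lo=0.12909, C_hi=0.14689.
(300−201)/(0.14689−0.12909) × (0.13392−0.12909) + 201 = 99/0.01780 × 0.00483 + 201 ≈ 227.86 → 228.
NO₂ 178.44: bracket 106.05–395.70 → index 51–100; slope 49/289.65, offset 72.39.
AQI = 51 + 49/289.65·72.39 ≈ 63.25 ⇒ 63.
SO₂: row 345–550 (AQI 101–150). (150−101)·(449−345)/(550−345) + 101 = 49·104/205 + 101 ≈ 125.86 → 126.
PM2.5: 152.569 lies in 148.724–238.258, so I_lo=101, I_hi=150, C_lo=148.724, C_hi=238.258.
(150−101)/(238.258−148.724) × (152.569−148.724) + 101 = 49/89.534 × 3.845 + 101 ≈ 103.10 → 103.
Sub-indices: PM10→249, O₃→228, NO₂→63, SO₂→126, PM2.5→103. Overall AQI = max = 249; dominant pollutant is PM10.
AQI 249: Very Unhealthy.

249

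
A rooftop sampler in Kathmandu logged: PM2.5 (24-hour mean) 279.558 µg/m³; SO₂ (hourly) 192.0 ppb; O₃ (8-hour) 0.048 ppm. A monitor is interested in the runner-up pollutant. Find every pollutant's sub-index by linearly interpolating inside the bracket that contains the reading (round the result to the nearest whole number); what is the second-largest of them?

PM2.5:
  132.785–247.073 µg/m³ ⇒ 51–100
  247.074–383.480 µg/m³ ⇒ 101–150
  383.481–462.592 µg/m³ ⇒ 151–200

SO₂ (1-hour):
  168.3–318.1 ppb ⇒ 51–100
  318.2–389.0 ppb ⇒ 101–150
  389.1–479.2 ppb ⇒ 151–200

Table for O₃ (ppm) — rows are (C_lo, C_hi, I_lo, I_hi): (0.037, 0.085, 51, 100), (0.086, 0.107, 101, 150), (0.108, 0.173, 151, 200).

62

PM2.5 279.558: bracket 247.074–383.480 → index 101–150; slope 49/136.406, offset 32.484.
AQI = 101 + 49/136.406·32.484 ≈ 112.67 ⇒ 113.
SO₂: 192.0 ∈ [168.3, 318.1] ↔ index [51, 100].
51 + (192.0−168.3)·(100−51)/(318.1−168.3) = 51 + 23.7·49/149.8 ≈ 58.75, so AQI = 59.
O₃: 0.048 lies in 0.037–0.085, so I_lo=51, I_hi=100, C_lo=0.037, C_hi=0.085.
(100−51)/(0.085−0.037) × (0.048−0.037) + 51 = 49/0.048 × 0.011 + 51 ≈ 62.23 → 62.
Sub-indices: PM2.5→113, SO₂→59, O₃→62. Ranked high→low: 113, 62, 59. Second-highest sub-index = 62.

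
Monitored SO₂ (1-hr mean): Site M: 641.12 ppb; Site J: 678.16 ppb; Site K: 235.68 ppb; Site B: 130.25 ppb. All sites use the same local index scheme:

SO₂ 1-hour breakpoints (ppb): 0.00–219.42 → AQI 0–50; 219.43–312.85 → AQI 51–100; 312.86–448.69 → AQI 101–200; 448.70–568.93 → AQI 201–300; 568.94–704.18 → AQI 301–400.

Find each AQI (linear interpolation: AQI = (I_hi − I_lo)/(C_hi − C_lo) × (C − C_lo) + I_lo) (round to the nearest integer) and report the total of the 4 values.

Site M: row 568.94–704.18 (AQI 301–400). (400−301)·(641.12−568.94)/(704.18−568.94) + 301 = 99·72.18/135.24 + 301 ≈ 353.84 → 354.
Site J: row 568.94–704.18 (AQI 301–400). (400−301)·(678.16−568.94)/(704.18−568.94) + 301 = 99·109.22/135.24 + 301 ≈ 380.95 → 381.
Site K: row 219.43–312.85 (AQI 51–100). (100−51)·(235.68−219.43)/(312.85−219.43) + 51 = 49·16.25/93.42 + 51 ≈ 59.52 → 60.
Site B: 130.25 ∈ [0.00, 219.42] ↔ index [0, 50].
0 + (130.25−0.00)·(50−0)/(219.42−0.00) = 0 + 130.25·50/219.42 ≈ 29.68, so AQI = 30.
AQIs: Site M=354, Site J=381, Site K=60, Site B=30. Sum = 354 + 381 + 60 + 30 = 825.

825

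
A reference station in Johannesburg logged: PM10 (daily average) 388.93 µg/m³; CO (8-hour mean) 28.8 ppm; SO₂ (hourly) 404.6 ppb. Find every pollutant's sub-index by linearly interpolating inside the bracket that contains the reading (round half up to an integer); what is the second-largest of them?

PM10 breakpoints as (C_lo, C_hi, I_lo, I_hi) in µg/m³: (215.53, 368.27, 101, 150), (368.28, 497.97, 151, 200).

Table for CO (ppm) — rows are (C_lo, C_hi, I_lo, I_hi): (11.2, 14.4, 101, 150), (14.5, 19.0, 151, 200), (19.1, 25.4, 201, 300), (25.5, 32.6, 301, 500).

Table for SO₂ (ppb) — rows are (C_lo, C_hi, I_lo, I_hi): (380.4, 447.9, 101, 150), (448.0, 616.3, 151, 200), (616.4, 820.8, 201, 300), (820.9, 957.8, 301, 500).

159

PM10: row 368.28–497.97 (AQI 151–200). (200−151)·(388.93−368.28)/(497.97−368.28) + 151 = 49·20.65/129.69 + 151 ≈ 158.80 → 159.
CO: row 25.5–32.6 (AQI 301–500). (500−301)·(28.8−25.5)/(32.6−25.5) + 301 = 199·3.3/7.1 + 301 ≈ 393.49 → 393.
SO₂: 404.6 ∈ [380.4, 447.9] ↔ index [101, 150].
101 + (404.6−380.4)·(150−101)/(447.9−380.4) = 101 + 24.2·49/67.5 ≈ 118.57, so AQI = 119.
Sub-indices: PM10→159, CO→393, SO₂→119. Ranked high→low: 393, 159, 119. Second-highest sub-index = 159.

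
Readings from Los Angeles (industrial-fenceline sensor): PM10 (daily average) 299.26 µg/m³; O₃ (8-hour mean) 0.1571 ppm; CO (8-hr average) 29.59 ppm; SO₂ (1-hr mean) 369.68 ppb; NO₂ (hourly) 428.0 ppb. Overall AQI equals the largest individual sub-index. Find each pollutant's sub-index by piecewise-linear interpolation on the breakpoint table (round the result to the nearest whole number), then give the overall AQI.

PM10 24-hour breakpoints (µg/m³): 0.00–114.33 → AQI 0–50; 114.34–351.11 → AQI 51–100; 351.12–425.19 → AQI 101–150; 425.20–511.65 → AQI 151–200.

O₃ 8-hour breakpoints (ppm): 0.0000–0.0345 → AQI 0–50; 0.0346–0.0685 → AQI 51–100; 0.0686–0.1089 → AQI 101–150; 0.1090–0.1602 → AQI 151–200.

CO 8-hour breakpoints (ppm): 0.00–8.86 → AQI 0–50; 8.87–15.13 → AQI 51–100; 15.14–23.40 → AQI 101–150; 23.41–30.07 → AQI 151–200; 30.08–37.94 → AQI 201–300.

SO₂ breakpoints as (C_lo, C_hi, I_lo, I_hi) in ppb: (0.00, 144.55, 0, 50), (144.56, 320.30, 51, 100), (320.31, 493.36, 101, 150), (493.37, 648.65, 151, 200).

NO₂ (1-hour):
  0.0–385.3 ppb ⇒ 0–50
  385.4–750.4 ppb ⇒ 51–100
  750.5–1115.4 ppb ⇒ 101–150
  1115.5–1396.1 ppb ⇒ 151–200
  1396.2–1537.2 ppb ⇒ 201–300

197

PM10: 299.26 ∈ [114.34, 351.11] ↔ index [51, 100].
51 + (299.26−114.34)·(100−51)/(351.11−114.34) = 51 + 184.92·49/236.77 ≈ 89.27, so AQI = 89.
O₃: 0.1571 lies in 0.1090–0.1602, so I_lo=151, I_hi=200, C_lo=0.1090, C_hi=0.1602.
(200−151)/(0.1602−0.1090) × (0.1571−0.1090) + 151 = 49/0.0512 × 0.0481 + 151 ≈ 197.03 → 197.
CO: 29.59 lies in 23.41–30.07, so I_lo=151, I_hi=200, C_lo=23.41, C_hi=30.07.
(200−151)/(30.07−23.41) × (29.59−23.41) + 151 = 49/6.66 × 6.18 + 151 ≈ 196.47 → 196.
SO₂: 369.68 ∈ [320.31, 493.36] ↔ index [101, 150].
101 + (369.68−320.31)·(150−101)/(493.36−320.31) = 101 + 49.37·49/173.05 ≈ 114.98, so AQI = 115.
NO₂: row 385.4–750.4 (AQI 51–100). (100−51)·(428.0−385.4)/(750.4−385.4) + 51 = 49·42.6/365.0 + 51 ≈ 56.72 → 57.
Sub-indices: PM10→89, O₃→197, CO→196, SO₂→115, NO₂→57. Overall AQI = max = 197; dominant pollutant is O₃.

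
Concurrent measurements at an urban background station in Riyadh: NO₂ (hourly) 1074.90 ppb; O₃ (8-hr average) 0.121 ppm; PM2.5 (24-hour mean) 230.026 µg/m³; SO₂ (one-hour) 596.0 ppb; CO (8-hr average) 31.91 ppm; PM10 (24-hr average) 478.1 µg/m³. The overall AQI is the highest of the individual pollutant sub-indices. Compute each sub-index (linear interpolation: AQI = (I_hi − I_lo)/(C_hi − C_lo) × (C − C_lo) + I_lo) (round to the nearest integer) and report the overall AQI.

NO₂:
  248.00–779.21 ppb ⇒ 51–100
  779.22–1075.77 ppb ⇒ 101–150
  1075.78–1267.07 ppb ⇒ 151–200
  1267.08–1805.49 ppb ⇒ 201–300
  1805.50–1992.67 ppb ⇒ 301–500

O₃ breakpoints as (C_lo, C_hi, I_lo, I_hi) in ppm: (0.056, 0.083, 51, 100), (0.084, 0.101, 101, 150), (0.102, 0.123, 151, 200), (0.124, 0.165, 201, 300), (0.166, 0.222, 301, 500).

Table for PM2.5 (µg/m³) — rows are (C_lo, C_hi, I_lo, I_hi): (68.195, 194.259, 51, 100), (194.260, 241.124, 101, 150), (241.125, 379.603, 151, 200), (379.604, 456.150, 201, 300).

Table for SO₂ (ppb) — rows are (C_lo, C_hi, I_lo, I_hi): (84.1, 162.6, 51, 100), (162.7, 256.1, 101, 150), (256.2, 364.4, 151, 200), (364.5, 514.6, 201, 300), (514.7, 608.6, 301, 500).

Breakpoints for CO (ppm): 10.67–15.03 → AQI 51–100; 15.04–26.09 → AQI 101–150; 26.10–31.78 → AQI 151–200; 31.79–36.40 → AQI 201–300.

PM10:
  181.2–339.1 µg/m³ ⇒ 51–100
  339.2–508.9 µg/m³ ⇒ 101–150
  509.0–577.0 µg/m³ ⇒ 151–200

473

NO₂ 1074.90: bracket 779.22–1075.77 → index 101–150; slope 49/296.55, offset 295.68.
AQI = 101 + 49/296.55·295.68 ≈ 149.86 ⇒ 150.
O₃: row 0.102–0.123 (AQI 151–200). (200−151)·(0.121−0.102)/(0.123−0.102) + 151 = 49·0.019/0.021 + 151 ≈ 195.33 → 195.
PM2.5 230.026: bracket 194.260–241.124 → index 101–150; slope 49/46.864, offset 35.766.
AQI = 101 + 49/46.864·35.766 ≈ 138.40 ⇒ 138.
SO₂: row 514.7–608.6 (AQI 301–500). (500−301)·(596.0−514.7)/(608.6−514.7) + 301 = 199·81.3/93.9 + 301 ≈ 473.30 → 473.
CO: 31.91 lies in 31.79–36.40, so I_lo=201, I_hi=300, C_lo=31.79, C_hi=36.40.
(300−201)/(36.40−31.79) × (31.91−31.79) + 201 = 99/4.61 × 0.12 + 201 ≈ 203.58 → 204.
PM10: 478.1 lies in 339.2–508.9, so I_lo=101, I_hi=150, C_lo=339.2, C_hi=508.9.
(150−101)/(508.9−339.2) × (478.1−339.2) + 101 = 49/169.7 × 138.9 + 101 ≈ 141.11 → 141.
Sub-indices: NO₂→150, O₃→195, PM2.5→138, SO₂→473, CO→204, PM10→141. Overall AQI = max = 473; dominant pollutant is SO₂.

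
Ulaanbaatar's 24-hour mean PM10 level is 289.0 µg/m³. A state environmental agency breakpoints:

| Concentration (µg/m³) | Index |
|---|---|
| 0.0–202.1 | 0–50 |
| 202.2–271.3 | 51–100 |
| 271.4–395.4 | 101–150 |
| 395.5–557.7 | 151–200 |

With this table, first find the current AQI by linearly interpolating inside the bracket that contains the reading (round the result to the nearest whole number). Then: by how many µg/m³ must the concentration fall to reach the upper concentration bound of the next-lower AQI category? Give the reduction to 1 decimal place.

17.7

PM10: 289.0 lies in 271.4–395.4, so I_lo=101, I_hi=150, C_lo=271.4, C_hi=395.4.
(150−101)/(395.4−271.4) × (289.0−271.4) + 101 = 49/124.0 × 17.6 + 101 ≈ 107.95 → 108.
Current AQI 108 is in the Unhealthy for Sensitive Groups range (101–150). The next-lower category tops out at AQI 100, whose upper concentration bound is 271.3 µg/m³.
Reduction needed = 289.0 − 271.3 = 17.7 µg/m³.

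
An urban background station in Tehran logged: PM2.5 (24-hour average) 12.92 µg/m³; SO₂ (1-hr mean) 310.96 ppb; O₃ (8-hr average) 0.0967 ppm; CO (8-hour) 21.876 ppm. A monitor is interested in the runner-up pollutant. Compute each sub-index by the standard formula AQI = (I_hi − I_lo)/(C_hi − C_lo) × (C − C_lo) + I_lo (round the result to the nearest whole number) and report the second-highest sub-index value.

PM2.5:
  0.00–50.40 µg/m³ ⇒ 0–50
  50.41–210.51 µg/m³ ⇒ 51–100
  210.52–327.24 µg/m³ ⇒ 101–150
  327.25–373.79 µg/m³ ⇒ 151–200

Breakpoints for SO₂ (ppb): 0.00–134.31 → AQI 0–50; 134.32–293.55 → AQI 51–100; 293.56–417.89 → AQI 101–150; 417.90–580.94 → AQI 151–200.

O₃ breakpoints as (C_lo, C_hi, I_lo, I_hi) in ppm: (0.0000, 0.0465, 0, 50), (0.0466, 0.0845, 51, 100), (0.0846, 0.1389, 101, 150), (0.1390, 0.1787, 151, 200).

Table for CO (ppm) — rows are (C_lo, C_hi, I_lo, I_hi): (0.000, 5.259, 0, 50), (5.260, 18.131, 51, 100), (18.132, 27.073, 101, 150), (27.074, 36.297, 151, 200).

112

PM2.5: 12.92 lies in 0.00–50.40, so I_lo=0, I_hi=50, C_lo=0.00, C_hi=50.40.
(50−0)/(50.40−0.00) × (12.92−0.00) + 0 = 50/50.40 × 12.92 + 0 ≈ 12.82 → 13.
SO₂ 310.96: bracket 293.56–417.89 → index 101–150; slope 49/124.33, offset 17.40.
AQI = 101 + 49/124.33·17.40 ≈ 107.86 ⇒ 108.
O₃: 0.0967 lies in 0.0846–0.1389, so I_lo=101, I_hi=150, C_lo=0.0846, C_hi=0.1389.
(150−101)/(0.1389−0.0846) × (0.0967−0.0846) + 101 = 49/0.0543 × 0.0121 + 101 ≈ 111.92 → 112.
CO: 21.876 lies in 18.132–27.073, so I_lo=101, I_hi=150, C_lo=18.132, C_hi=27.073.
(150−101)/(27.073−18.132) × (21.876−18.132) + 101 = 49/8.941 × 3.744 + 101 ≈ 121.52 → 122.
Sub-indices: PM2.5→13, SO₂→108, O₃→112, CO→122. Ranked high→low: 122, 112, 108, 13. Second-highest sub-index = 112.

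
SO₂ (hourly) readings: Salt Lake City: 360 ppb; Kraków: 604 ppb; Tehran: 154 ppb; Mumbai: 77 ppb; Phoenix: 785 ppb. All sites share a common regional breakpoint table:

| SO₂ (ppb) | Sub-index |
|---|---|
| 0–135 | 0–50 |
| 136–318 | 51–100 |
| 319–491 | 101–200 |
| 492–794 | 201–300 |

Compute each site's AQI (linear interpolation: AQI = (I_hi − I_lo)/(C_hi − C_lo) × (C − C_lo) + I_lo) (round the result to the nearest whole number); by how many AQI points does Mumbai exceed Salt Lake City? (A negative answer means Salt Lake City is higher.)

-96

Salt Lake City: row 319–491 (AQI 101–200). (200−101)·(360−319)/(491−319) + 101 = 99·41/172 + 101 ≈ 124.60 → 125.
Kraków: row 492–794 (AQI 201–300). (300−201)·(604−492)/(794−492) + 201 = 99·112/302 + 201 ≈ 237.72 → 238.
Tehran: row 136–318 (AQI 51–100). (100−51)·(154−136)/(318−136) + 51 = 49·18/182 + 51 ≈ 55.85 → 56.
Mumbai 77: bracket 0–135 → index 0–50; slope 50/135, offset 77.
AQI = 0 + 50/135·77 ≈ 28.52 ⇒ 29.
Phoenix: 785 ∈ [492, 794] ↔ index [201, 300].
201 + (785−492)·(300−201)/(794−492) = 201 + 293·99/302 ≈ 297.05, so AQI = 297.
AQIs: Salt Lake City=125, Kraków=238, Tehran=56, Mumbai=29, Phoenix=297. Mumbai (29) − Salt Lake City (125) = -96.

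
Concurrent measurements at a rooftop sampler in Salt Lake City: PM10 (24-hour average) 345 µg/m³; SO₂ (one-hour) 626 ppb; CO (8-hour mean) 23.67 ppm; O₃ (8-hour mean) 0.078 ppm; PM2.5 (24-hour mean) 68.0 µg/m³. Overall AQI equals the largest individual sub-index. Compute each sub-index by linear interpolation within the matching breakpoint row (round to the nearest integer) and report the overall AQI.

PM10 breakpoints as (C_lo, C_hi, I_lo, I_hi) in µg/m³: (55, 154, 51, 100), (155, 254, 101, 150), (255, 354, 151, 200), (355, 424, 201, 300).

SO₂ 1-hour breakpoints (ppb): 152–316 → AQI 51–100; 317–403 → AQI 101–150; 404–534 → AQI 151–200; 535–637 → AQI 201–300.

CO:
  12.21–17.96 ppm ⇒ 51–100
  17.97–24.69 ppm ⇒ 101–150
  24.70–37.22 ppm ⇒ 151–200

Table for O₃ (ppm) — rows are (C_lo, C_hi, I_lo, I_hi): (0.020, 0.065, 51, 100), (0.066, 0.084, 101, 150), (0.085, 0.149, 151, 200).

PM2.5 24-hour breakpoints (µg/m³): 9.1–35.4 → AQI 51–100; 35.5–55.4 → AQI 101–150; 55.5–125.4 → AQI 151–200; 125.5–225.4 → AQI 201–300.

289

PM10: 345 lies in 255–354, so I_lo=151, I_hi=200, C_lo=255, C_hi=354.
(200−151)/(354−255) × (345−255) + 151 = 49/99 × 90 + 151 ≈ 195.55 → 196.
SO₂: row 535–637 (AQI 201–300). (300−201)·(626−535)/(637−535) + 201 = 99·91/102 + 201 ≈ 289.32 → 289.
CO: row 17.97–24.69 (AQI 101–150). (150−101)·(23.67−17.97)/(24.69−17.97) + 101 = 49·5.70/6.72 + 101 ≈ 142.56 → 143.
O₃: 0.078 lies in 0.066–0.084, so I_lo=101, I_hi=150, C_lo=0.066, C_hi=0.084.
(150−101)/(0.084−0.066) × (0.078−0.066) + 101 = 49/0.018 × 0.012 + 101 ≈ 133.67 → 134.
PM2.5: 68.0 ∈ [55.5, 125.4] ↔ index [151, 200].
151 + (68.0−55.5)·(200−151)/(125.4−55.5) = 151 + 12.5·49/69.9 ≈ 159.76, so AQI = 160.
Sub-indices: PM10→196, SO₂→289, CO→143, O₃→134, PM2.5→160. Overall AQI = max = 289; dominant pollutant is SO₂.
AQI 289: Very Unhealthy.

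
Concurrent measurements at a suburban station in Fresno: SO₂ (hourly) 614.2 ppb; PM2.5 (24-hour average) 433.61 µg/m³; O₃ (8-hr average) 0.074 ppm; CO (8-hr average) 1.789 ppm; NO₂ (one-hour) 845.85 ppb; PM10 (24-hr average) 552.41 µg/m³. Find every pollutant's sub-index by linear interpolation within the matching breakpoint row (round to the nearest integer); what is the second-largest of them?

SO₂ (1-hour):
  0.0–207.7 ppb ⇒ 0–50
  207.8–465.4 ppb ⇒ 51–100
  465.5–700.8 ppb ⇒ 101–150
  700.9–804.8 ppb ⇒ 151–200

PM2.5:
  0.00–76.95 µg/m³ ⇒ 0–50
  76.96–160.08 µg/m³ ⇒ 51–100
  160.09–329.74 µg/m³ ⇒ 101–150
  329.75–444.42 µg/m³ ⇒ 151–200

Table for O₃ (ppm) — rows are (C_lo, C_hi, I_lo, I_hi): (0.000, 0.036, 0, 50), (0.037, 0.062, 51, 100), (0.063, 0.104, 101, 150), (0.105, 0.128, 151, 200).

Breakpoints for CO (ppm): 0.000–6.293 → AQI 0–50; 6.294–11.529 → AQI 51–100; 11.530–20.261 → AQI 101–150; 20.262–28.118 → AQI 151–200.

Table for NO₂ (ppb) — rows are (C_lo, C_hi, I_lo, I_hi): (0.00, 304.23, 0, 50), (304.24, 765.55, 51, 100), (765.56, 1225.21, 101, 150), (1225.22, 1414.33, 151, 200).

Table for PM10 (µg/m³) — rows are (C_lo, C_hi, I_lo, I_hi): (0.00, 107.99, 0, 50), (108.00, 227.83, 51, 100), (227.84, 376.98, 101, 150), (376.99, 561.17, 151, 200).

SO₂: row 465.5–700.8 (AQI 101–150). (150−101)·(614.2−465.5)/(700.8−465.5) + 101 = 49·148.7/235.3 + 101 ≈ 131.97 → 132.
PM2.5: 433.61 ∈ [329.75, 444.42] ↔ index [151, 200].
151 + (433.61−329.75)·(200−151)/(444.42−329.75) = 151 + 103.86·49/114.67 ≈ 195.38, so AQI = 195.
O₃: 0.074 ∈ [0.063, 0.104] ↔ index [101, 150].
101 + (0.074−0.063)·(150−101)/(0.104−0.063) = 101 + 0.011·49/0.041 ≈ 114.15, so AQI = 114.
CO: 1.789 lies in 0.000–6.293, so I_lo=0, I_hi=50, C_lo=0.000, C_hi=6.293.
(50−0)/(6.293−0.000) × (1.789−0.000) + 0 = 50/6.293 × 1.789 + 0 ≈ 14.21 → 14.
NO₂ 845.85: bracket 765.56–1225.21 → index 101–150; slope 49/459.65, offset 80.29.
AQI = 101 + 49/459.65·80.29 ≈ 109.56 ⇒ 110.
PM10: 552.41 lies in 376.99–561.17, so I_lo=151, I_hi=200, C_lo=376.99, C_hi=561.17.
(200−151)/(561.17−376.99) × (552.41−376.99) + 151 = 49/184.18 × 175.42 + 151 ≈ 197.67 → 198.
Sub-indices: SO₂→132, PM2.5→195, O₃→114, CO→14, NO₂→110, PM10→198. Ranked high→low: 198, 195, 132, 114, 110, 14. Second-highest sub-index = 195.

195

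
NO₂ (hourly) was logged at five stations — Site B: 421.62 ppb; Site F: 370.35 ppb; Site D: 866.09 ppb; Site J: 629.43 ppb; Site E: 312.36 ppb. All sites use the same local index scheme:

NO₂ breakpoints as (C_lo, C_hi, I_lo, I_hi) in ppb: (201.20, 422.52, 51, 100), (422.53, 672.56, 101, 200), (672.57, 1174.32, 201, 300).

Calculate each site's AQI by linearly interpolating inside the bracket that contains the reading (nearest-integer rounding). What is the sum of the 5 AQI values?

686

Site B: 421.62 lies in 201.20–422.52, so I_lo=51, I_hi=100, C_lo=201.20, C_hi=422.52.
(100−51)/(422.52−201.20) × (421.62−201.20) + 51 = 49/221.32 × 220.42 + 51 ≈ 99.80 → 100.
Site F: 370.35 lies in 201.20–422.52, so I_lo=51, I_hi=100, C_lo=201.20, C_hi=422.52.
(100−51)/(422.52−201.20) × (370.35−201.20) + 51 = 49/221.32 × 169.15 + 51 ≈ 88.45 → 88.
Site D 866.09: bracket 672.57–1174.32 → index 201–300; slope 99/501.75, offset 193.52.
AQI = 201 + 99/501.75·193.52 ≈ 239.18 ⇒ 239.
Site J: row 422.53–672.56 (AQI 101–200). (200−101)·(629.43−422.53)/(672.56−422.53) + 101 = 99·206.90/250.03 + 101 ≈ 182.92 → 183.
Site E 312.36: bracket 201.20–422.52 → index 51–100; slope 49/221.32, offset 111.16.
AQI = 51 + 49/221.32·111.16 ≈ 75.61 ⇒ 76.
AQIs: Site B=100, Site F=88, Site D=239, Site J=183, Site E=76. Sum = 100 + 88 + 239 + 183 + 76 = 686.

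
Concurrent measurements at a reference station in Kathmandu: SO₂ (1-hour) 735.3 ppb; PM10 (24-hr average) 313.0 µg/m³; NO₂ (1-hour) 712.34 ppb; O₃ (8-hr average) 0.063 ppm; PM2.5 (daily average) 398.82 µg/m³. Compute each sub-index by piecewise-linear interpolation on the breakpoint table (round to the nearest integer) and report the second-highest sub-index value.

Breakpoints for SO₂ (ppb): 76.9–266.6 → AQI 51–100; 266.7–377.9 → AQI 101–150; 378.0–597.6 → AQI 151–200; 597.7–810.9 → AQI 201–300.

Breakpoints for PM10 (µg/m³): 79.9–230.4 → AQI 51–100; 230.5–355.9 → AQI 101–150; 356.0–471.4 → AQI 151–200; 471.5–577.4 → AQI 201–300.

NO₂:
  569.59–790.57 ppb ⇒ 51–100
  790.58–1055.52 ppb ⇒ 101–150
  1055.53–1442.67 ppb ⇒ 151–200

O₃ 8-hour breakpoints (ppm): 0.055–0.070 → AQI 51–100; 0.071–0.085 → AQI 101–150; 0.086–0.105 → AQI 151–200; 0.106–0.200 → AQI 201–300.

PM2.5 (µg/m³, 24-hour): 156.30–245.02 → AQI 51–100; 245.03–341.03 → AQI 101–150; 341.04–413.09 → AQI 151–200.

190

SO₂: row 597.7–810.9 (AQI 201–300). (300−201)·(735.3−597.7)/(810.9−597.7) + 201 = 99·137.6/213.2 + 201 ≈ 264.89 → 265.
PM10 313.0: bracket 230.5–355.9 → index 101–150; slope 49/125.4, offset 82.5.
AQI = 101 + 49/125.4·82.5 ≈ 133.24 ⇒ 133.
NO₂: row 569.59–790.57 (AQI 51–100). (100−51)·(712.34−569.59)/(790.57−569.59) + 51 = 49·142.75/220.98 + 51 ≈ 82.65 → 83.
O₃ 0.063: bracket 0.055–0.070 → index 51–100; slope 49/0.015, offset 0.008.
AQI = 51 + 49/0.015·0.008 ≈ 77.13 ⇒ 77.
PM2.5: 398.82 ∈ [341.04, 413.09] ↔ index [151, 200].
151 + (398.82−341.04)·(200−151)/(413.09−341.04) = 151 + 57.78·49/72.05 ≈ 190.30, so AQI = 190.
Sub-indices: SO₂→265, PM10→133, NO₂→83, O₃→77, PM2.5→190. Ranked high→low: 265, 190, 133, 83, 77. Second-highest sub-index = 190.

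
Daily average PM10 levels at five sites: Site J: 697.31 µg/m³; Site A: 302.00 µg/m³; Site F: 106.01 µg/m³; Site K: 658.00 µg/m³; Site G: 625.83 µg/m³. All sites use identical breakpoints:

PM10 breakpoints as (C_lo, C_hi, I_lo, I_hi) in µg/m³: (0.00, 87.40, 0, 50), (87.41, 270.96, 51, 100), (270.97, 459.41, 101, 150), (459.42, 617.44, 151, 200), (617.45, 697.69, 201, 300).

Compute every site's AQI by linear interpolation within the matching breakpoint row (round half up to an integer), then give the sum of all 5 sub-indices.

Site J: 697.31 lies in 617.45–697.69, so I_lo=201, I_hi=300, C_lo=617.45, C_hi=697.69.
(300−201)/(697.69−617.45) × (697.31−617.45) + 201 = 99/80.24 × 79.86 + 201 ≈ 299.53 → 300.
Site A: 302.00 ∈ [270.97, 459.41] ↔ index [101, 150].
101 + (302.00−270.97)·(150−101)/(459.41−270.97) = 101 + 31.03·49/188.44 ≈ 109.07, so AQI = 109.
Site F: row 87.41–270.96 (AQI 51–100). (100−51)·(106.01−87.41)/(270.96−87.41) + 51 = 49·18.60/183.55 + 51 ≈ 55.97 → 56.
Site K: row 617.45–697.69 (AQI 201–300). (300−201)·(658.00−617.45)/(697.69−617.45) + 201 = 99·40.55/80.24 + 201 ≈ 251.03 → 251.
Site G: 625.83 ∈ [617.45, 697.69] ↔ index [201, 300].
201 + (625.83−617.45)·(300−201)/(697.69−617.45) = 201 + 8.38·99/80.24 ≈ 211.34, so AQI = 211.
AQIs: Site J=300, Site A=109, Site F=56, Site K=251, Site G=211. Sum = 300 + 109 + 56 + 251 + 211 = 927.

927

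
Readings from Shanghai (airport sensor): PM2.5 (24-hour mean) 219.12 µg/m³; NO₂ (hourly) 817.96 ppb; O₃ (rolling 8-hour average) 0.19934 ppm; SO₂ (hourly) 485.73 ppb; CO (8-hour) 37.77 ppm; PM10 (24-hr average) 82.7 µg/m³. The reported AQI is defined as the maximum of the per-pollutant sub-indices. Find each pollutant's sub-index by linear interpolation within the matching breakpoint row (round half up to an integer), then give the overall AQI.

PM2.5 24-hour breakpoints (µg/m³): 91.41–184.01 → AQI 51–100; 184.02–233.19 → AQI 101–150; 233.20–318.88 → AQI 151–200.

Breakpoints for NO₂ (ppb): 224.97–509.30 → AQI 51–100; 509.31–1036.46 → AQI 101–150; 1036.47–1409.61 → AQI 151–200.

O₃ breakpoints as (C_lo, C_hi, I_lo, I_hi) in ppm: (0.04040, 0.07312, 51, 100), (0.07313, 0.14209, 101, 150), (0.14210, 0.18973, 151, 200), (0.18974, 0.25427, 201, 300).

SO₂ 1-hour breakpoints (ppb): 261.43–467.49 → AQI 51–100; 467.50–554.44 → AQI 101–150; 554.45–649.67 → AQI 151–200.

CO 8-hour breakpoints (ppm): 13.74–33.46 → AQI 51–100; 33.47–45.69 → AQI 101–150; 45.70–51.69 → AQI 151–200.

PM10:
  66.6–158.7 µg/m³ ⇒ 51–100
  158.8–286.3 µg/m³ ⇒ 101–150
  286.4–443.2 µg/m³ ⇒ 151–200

216

PM2.5 219.12: bracket 184.02–233.19 → index 101–150; slope 49/49.17, offset 35.10.
AQI = 101 + 49/49.17·35.10 ≈ 135.98 ⇒ 136.
NO₂: 817.96 ∈ [509.31, 1036.46] ↔ index [101, 150].
101 + (817.96−509.31)·(150−101)/(1036.46−509.31) = 101 + 308.65·49/527.15 ≈ 129.69, so AQI = 130.
O₃: 0.19934 ∈ [0.18974, 0.25427] ↔ index [201, 300].
201 + (0.19934−0.18974)·(300−201)/(0.25427−0.18974) = 201 + 0.00960·99/0.06453 ≈ 215.73, so AQI = 216.
SO₂: 485.73 lies in 467.50–554.44, so I_lo=101, I_hi=150, C_lo=467.50, C_hi=554.44.
(150−101)/(554.44−467.50) × (485.73−467.50) + 101 = 49/86.94 × 18.23 + 101 ≈ 111.27 → 111.
CO: row 33.47–45.69 (AQI 101–150). (150−101)·(37.77−33.47)/(45.69−33.47) + 101 = 49·4.30/12.22 + 101 ≈ 118.24 → 118.
PM10: 82.7 lies in 66.6–158.7, so I_lo=51, I_hi=100, C_lo=66.6, C_hi=158.7.
(100−51)/(158.7−66.6) × (82.7−66.6) + 51 = 49/92.1 × 16.1 + 51 ≈ 59.57 → 60.
Sub-indices: PM2.5→136, NO₂→130, O₃→216, SO₂→111, CO→118, PM10→60. Overall AQI = max = 216; dominant pollutant is O₃.
AQI 216: Very Unhealthy.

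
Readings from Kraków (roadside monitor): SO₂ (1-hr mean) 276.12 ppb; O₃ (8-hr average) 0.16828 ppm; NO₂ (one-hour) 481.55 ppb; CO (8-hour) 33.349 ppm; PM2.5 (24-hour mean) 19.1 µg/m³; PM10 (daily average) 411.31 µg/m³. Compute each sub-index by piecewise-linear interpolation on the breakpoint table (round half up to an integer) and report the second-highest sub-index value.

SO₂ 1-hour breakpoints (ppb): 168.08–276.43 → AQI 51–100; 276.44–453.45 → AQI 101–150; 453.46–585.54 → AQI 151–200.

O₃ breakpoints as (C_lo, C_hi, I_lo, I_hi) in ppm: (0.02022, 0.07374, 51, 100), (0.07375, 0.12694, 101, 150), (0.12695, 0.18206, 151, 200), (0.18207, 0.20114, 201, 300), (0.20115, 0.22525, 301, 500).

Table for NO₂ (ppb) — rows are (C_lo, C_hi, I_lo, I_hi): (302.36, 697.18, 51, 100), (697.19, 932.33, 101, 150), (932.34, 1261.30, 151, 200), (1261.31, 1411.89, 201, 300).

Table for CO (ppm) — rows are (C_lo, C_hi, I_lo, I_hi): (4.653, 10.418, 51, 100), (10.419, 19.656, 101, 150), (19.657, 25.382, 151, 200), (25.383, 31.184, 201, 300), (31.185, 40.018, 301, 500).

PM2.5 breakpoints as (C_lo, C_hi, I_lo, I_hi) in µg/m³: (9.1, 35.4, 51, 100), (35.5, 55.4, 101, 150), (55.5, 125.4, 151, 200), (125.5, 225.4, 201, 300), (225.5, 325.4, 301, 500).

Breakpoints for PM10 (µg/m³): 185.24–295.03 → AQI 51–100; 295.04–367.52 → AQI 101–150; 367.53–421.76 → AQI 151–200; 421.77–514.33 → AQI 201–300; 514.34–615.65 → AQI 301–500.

191

SO₂: 276.12 lies in 168.08–276.43, so I_lo=51, I_hi=100, C_lo=168.08, C_hi=276.43.
(100−51)/(276.43−168.08) × (276.12−168.08) + 51 = 49/108.35 × 108.04 + 51 ≈ 99.86 → 100.
O₃: row 0.12695–0.18206 (AQI 151–200). (200−151)·(0.16828−0.12695)/(0.18206−0.12695) + 151 = 49·0.04133/0.05511 + 151 ≈ 187.75 → 188.
NO₂: 481.55 ∈ [302.36, 697.18] ↔ index [51, 100].
51 + (481.55−302.36)·(100−51)/(697.18−302.36) = 51 + 179.19·49/394.82 ≈ 73.24, so AQI = 73.
CO 33.349: bracket 31.185–40.018 → index 301–500; slope 199/8.833, offset 2.164.
AQI = 301 + 199/8.833·2.164 ≈ 349.75 ⇒ 350.
PM2.5 19.1: bracket 9.1–35.4 → index 51–100; slope 49/26.3, offset 10.0.
AQI = 51 + 49/26.3·10.0 ≈ 69.63 ⇒ 70.
PM10: row 367.53–421.76 (AQI 151–200). (200−151)·(411.31−367.53)/(421.76−367.53) + 151 = 49·43.78/54.23 + 151 ≈ 190.56 → 191.
Sub-indices: SO₂→100, O₃→188, NO₂→73, CO→350, PM2.5→70, PM10→191. Ranked high→low: 350, 191, 188, 100, 73, 70. Second-highest sub-index = 191.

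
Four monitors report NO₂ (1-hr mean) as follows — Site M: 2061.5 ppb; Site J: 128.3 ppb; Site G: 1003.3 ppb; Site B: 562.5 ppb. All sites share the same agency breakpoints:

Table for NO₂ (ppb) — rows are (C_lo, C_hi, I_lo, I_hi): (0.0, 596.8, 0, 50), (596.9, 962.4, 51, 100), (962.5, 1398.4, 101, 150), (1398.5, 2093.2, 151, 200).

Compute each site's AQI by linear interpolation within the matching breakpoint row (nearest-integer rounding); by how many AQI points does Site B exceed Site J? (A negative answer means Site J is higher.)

36

Site M 2061.5: bracket 1398.5–2093.2 → index 151–200; slope 49/694.7, offset 663.0.
AQI = 151 + 49/694.7·663.0 ≈ 197.76 ⇒ 198.
Site J 128.3: bracket 0.0–596.8 → index 0–50; slope 50/596.8, offset 128.3.
AQI = 0 + 50/596.8·128.3 ≈ 10.75 ⇒ 11.
Site G: 1003.3 lies in 962.5–1398.4, so I_lo=101, I_hi=150, C_lo=962.5, C_hi=1398.4.
(150−101)/(1398.4−962.5) × (1003.3−962.5) + 101 = 49/435.9 × 40.8 + 101 ≈ 105.59 → 106.
Site B 562.5: bracket 0.0–596.8 → index 0–50; slope 50/596.8, offset 562.5.
AQI = 0 + 50/596.8·562.5 ≈ 47.13 ⇒ 47.
AQIs: Site M=198, Site J=11, Site G=106, Site B=47. Site B (47) − Site J (11) = 36.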